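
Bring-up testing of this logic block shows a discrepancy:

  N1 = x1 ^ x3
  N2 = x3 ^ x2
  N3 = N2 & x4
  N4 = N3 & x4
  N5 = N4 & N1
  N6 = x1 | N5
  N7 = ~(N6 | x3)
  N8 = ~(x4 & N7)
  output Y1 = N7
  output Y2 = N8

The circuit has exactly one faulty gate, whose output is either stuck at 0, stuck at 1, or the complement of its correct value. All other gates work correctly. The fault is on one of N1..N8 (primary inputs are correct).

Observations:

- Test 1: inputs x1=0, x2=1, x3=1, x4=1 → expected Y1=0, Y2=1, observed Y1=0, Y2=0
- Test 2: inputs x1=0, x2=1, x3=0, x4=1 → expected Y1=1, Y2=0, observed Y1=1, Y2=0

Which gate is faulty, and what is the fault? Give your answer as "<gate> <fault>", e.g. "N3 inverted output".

N8 stuck-at-0

Fault-free values for test 1 (x1=0, x2=1, x3=1, x4=1): N1=1, N2=0, N3=0, N4=0, N5=0, N6=0, N7=0, N8=1, giving Y1=0, Y2=1. Observed Y1=0, Y2=0.
Test 1: faults giving observed Y1=0, Y2=0 are {N8 stuck-at-0, N8 inverted output}.
Test 2 (x1=0, x2=1, x3=0, x4=1): fault-free N1=0, N2=1, N3=1, N4=1, N5=0, N6=0, N7=1, N8=0 → Y1=1, Y2=0; observed Y1=1, Y2=0. Eliminates N8 inverted output.
Only N8 stuck-at-0 is consistent with every test.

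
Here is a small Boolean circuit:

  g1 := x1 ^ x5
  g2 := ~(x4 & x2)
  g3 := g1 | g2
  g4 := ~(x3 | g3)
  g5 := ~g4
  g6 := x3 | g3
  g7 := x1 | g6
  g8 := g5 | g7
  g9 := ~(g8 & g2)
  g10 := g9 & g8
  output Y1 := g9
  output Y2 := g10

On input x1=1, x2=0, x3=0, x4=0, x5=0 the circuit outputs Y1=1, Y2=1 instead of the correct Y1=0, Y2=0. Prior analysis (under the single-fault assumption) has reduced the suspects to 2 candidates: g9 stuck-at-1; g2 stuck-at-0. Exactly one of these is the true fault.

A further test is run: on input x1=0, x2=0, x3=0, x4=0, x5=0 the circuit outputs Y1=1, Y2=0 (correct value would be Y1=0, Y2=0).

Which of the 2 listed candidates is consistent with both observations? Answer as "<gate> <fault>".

g2 stuck-at-0

Evaluate each candidate on input x1=0, x2=0, x3=0, x4=0, x5=0:
  g9 stuck-at-1: g1=0, g2=1, g3=1, g4=0, g5=1, g6=1, g7=1, g8=1, g9=1 [stuck-at-1], g10=1 → Y1=1, Y2=1 — eliminated
  g2 stuck-at-0: g1=0, g2=0 [stuck-at-0], g3=0, g4=1, g5=0, g6=0, g7=0, g8=0, g9=1, g10=0 → Y1=1, Y2=0 — matches
Only g2 stuck-at-0 reproduces the observed Y1=1, Y2=0.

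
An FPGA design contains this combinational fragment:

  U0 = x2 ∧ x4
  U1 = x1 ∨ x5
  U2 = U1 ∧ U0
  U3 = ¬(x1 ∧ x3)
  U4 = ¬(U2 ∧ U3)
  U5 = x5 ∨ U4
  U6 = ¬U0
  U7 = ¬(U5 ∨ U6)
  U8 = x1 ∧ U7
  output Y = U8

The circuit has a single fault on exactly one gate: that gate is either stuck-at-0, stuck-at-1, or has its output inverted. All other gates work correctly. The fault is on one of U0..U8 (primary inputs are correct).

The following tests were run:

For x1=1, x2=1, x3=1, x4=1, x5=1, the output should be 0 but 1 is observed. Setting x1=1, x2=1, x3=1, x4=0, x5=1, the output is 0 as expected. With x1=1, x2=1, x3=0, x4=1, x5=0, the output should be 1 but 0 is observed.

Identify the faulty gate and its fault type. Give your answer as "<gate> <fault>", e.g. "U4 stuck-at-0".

U5 inverted output

Fault-free values for test 1 (x1=1, x2=1, x3=1, x4=1, x5=1): U0=1, U1=1, U2=1, U3=0, U4=1, U5=1, U6=0, U7=0, U8=0, giving Y=0. Observed 1.
Test 1: faults giving observed 1 are {U5 stuck-at-0, U5 inverted output, U7 stuck-at-1, U7 inverted output, U8 stuck-at-1, U8 inverted output}.
Test 2 (x1=1, x2=1, x3=1, x4=0, x5=1): fault-free U0=0, U1=1, U2=0, U3=0, U4=1, U5=1, U6=1, U7=0, U8=0 → 0; observed 0. Eliminates U7 stuck-at-1, U7 inverted output, U8 stuck-at-1, U8 inverted output.
Test 3 (x1=1, x2=1, x3=0, x4=1, x5=0): fault-free U0=1, U1=1, U2=1, U3=1, U4=0, U5=0, U6=0, U7=1, U8=1 → 1; observed 0. Eliminates U5 stuck-at-0.
Only U5 inverted output is consistent with every test.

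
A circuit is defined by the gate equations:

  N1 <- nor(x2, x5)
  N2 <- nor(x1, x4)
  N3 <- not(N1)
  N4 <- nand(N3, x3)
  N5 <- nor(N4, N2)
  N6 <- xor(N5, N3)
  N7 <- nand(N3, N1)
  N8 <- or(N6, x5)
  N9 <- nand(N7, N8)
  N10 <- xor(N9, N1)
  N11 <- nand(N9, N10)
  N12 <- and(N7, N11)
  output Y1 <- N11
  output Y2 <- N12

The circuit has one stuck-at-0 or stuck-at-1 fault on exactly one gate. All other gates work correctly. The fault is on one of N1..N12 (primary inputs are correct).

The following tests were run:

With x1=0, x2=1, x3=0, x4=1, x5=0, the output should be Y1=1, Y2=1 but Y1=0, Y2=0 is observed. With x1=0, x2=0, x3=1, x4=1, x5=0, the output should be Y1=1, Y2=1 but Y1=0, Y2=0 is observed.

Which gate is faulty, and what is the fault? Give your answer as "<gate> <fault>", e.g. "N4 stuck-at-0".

Fault-free values for test 1 (x1=0, x2=1, x3=0, x4=1, x5=0): N1=0, N2=0, N3=1, N4=1, N5=0, N6=1, N7=1, N8=1, N9=0, N10=0, N11=1, N12=1, giving Y1=1, Y2=1. Observed Y1=0, Y2=0.
Test 1: faults giving observed Y1=0, Y2=0 are {N3 stuck-at-0, N4 stuck-at-0, N5 stuck-at-1, N6 stuck-at-0, N7 stuck-at-0, N8 stuck-at-0, N9 stuck-at-1, N11 stuck-at-0}.
Test 2 (x1=0, x2=0, x3=1, x4=1, x5=0): fault-free N1=1, N2=0, N3=0, N4=1, N5=0, N6=0, N7=1, N8=0, N9=1, N10=0, N11=1, N12=1 → Y1=1, Y2=1; observed Y1=0, Y2=0. Eliminates N3 stuck-at-0, N4 stuck-at-0, N5 stuck-at-1, N6 stuck-at-0, N7 stuck-at-0, N8 stuck-at-0, N9 stuck-at-1.
Only N11 stuck-at-0 is consistent with every test.

N11 stuck-at-0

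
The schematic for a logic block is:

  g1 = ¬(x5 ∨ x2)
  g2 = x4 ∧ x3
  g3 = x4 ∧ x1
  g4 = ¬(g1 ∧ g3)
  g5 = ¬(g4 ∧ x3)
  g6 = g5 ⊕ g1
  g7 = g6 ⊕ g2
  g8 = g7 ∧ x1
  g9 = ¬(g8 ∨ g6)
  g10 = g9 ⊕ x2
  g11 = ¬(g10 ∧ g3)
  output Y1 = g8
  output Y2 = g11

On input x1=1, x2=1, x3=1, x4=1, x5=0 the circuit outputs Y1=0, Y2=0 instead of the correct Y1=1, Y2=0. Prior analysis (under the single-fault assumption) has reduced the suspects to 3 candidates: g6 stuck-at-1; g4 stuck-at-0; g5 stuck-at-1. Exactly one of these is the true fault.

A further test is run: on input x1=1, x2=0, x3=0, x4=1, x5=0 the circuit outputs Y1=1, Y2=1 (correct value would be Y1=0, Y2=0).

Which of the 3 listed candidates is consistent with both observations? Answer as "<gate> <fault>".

Evaluate each candidate on input x1=1, x2=0, x3=0, x4=1, x5=0:
  g6 stuck-at-1: g1=1, g2=0, g3=1, g4=0, g5=1, g6=1 [stuck-at-1], g7=1, g8=1, g9=0, g10=0, g11=1 → Y1=1, Y2=1 — matches
  g4 stuck-at-0: g1=1, g2=0, g3=1, g4=0 [stuck-at-0], g5=1, g6=0, g7=0, g8=0, g9=1, g10=1, g11=0 → Y1=0, Y2=0 — eliminated
  g5 stuck-at-1: g1=1, g2=0, g3=1, g4=0, g5=1 [stuck-at-1], g6=0, g7=0, g8=0, g9=1, g10=1, g11=0 → Y1=0, Y2=0 — eliminated
Only g6 stuck-at-1 reproduces the observed Y1=1, Y2=1.

g6 stuck-at-1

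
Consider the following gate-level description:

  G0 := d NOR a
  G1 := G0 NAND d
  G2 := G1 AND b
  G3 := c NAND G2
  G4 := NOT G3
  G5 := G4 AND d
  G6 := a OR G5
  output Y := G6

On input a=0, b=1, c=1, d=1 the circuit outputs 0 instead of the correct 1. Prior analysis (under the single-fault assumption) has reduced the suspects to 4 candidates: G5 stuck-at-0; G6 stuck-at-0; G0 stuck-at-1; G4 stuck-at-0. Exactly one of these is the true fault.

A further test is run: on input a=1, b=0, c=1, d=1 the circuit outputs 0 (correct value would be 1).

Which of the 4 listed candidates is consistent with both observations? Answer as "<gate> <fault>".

Evaluate each candidate on input a=1, b=0, c=1, d=1:
  G5 stuck-at-0: G0=0, G1=1, G2=0, G3=1, G4=0, G5=0 [stuck-at-0], G6=1 → 1 — eliminated
  G6 stuck-at-0: G0=0, G1=1, G2=0, G3=1, G4=0, G5=0, G6=0 [stuck-at-0] → 0 — matches
  G0 stuck-at-1: G0=1 [stuck-at-1], G1=0, G2=0, G3=1, G4=0, G5=0, G6=1 → 1 — eliminated
  G4 stuck-at-0: G0=0, G1=1, G2=0, G3=1, G4=0 [stuck-at-0], G5=0, G6=1 → 1 — eliminated
Only G6 stuck-at-0 reproduces the observed 0.

G6 stuck-at-0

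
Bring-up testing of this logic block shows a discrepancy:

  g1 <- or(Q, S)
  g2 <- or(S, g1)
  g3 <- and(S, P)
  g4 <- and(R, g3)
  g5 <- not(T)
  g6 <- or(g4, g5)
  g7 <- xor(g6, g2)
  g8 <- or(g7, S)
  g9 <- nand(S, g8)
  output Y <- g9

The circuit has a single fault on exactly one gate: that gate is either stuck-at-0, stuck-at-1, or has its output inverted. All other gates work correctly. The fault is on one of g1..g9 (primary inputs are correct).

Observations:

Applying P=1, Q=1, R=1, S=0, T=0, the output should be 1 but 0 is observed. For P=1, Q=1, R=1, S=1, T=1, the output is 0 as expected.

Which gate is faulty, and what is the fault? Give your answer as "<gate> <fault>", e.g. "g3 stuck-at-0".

g9 stuck-at-0

Fault-free values for test 1 (P=1, Q=1, R=1, S=0, T=0): g1=1, g2=1, g3=0, g4=0, g5=1, g6=1, g7=0, g8=0, g9=1, giving Y=1. Observed 0.
Test 1: faults giving observed 0 are {g9 stuck-at-0, g9 inverted output}.
Test 2 (P=1, Q=1, R=1, S=1, T=1): fault-free g1=1, g2=1, g3=1, g4=1, g5=0, g6=1, g7=0, g8=1, g9=0 → 0; observed 0. Eliminates g9 inverted output.
Only g9 stuck-at-0 is consistent with every test.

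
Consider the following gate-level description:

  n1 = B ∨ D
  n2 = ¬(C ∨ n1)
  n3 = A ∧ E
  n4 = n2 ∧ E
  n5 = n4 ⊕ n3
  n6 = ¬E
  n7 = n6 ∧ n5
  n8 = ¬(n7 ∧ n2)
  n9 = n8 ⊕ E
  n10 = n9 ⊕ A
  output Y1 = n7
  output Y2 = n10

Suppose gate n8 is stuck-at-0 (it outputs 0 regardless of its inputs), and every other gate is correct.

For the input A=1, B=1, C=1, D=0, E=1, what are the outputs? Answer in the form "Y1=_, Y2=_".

Propagate with n8 forced: n1=1, n2=0, n3=1, n4=0, n5=1, n6=0, n7=0, n8=0 [stuck-at-0], n9=1, n10=0.
So the outputs are Y1=0, Y2=0. (Without the fault they would be Y1=0, Y2=1.)

Y1=0, Y2=0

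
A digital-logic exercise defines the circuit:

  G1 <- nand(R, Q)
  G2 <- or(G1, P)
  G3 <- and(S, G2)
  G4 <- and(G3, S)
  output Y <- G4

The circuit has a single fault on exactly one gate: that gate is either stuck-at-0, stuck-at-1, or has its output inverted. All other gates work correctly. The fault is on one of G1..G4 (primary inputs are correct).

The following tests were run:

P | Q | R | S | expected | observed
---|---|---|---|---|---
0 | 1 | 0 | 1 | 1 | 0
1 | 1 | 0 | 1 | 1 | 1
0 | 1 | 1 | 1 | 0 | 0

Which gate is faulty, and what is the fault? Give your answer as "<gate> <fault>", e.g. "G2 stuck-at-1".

G1 stuck-at-0

Fault-free values for test 1 (P=0, Q=1, R=0, S=1): G1=1, G2=1, G3=1, G4=1, giving Y=1. Observed 0.
Test 1: faults giving observed 0 are {G1 stuck-at-0, G1 inverted output, G2 stuck-at-0, G2 inverted output, G3 stuck-at-0, G3 inverted output, G4 stuck-at-0, G4 inverted output}.
Test 2 (P=1, Q=1, R=0, S=1): fault-free G1=1, G2=1, G3=1, G4=1 → 1; observed 1. Eliminates G2 stuck-at-0, G2 inverted output, G3 stuck-at-0, G3 inverted output, G4 stuck-at-0, G4 inverted output.
Test 3 (P=0, Q=1, R=1, S=1): fault-free G1=0, G2=0, G3=0, G4=0 → 0; observed 0. Eliminates G1 inverted output.
Only G1 stuck-at-0 is consistent with every test.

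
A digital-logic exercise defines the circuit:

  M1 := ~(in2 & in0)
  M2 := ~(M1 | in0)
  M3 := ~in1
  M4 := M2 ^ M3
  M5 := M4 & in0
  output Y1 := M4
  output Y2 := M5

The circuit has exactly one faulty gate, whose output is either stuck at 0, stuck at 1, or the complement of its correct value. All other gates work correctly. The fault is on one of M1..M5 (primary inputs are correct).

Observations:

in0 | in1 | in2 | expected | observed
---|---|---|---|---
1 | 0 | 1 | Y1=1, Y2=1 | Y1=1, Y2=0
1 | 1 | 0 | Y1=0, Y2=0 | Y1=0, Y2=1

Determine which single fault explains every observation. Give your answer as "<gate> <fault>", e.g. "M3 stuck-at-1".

Fault-free values for test 1 (in0=1, in1=0, in2=1): M1=0, M2=0, M3=1, M4=1, M5=1, giving Y1=1, Y2=1. Observed Y1=1, Y2=0.
Test 1: faults giving observed Y1=1, Y2=0 are {M5 stuck-at-0, M5 inverted output}.
Test 2 (in0=1, in1=1, in2=0): fault-free M1=1, M2=0, M3=0, M4=0, M5=0 → Y1=0, Y2=0; observed Y1=0, Y2=1. Eliminates M5 stuck-at-0.
Only M5 inverted output is consistent with every test.

M5 inverted output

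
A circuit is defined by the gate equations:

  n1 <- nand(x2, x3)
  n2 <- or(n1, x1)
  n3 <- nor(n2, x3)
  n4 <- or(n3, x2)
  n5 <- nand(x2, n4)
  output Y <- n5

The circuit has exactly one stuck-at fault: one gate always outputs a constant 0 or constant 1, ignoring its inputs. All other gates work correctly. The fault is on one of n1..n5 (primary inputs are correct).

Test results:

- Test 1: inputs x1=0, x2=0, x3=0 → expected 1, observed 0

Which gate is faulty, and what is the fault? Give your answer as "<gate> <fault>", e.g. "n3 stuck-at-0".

Fault-free values for test 1 (x1=0, x2=0, x3=0): n1=1, n2=1, n3=0, n4=0, n5=1, giving Y=1. Observed 0.
Test 1: faults giving observed 0 are {n5 stuck-at-0}.
Only n5 stuck-at-0 is consistent with every test.

n5 stuck-at-0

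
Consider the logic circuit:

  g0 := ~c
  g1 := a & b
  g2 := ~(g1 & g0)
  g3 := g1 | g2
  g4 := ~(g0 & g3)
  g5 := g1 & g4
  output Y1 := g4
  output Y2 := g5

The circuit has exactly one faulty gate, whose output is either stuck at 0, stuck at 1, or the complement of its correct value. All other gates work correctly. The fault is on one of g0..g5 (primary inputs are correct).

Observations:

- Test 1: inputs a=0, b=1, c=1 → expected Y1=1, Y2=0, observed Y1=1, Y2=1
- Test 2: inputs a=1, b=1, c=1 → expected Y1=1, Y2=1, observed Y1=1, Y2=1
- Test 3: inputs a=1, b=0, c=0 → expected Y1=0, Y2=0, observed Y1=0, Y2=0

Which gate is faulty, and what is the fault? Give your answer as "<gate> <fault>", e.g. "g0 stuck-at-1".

Fault-free values for test 1 (a=0, b=1, c=1): g0=0, g1=0, g2=1, g3=1, g4=1, g5=0, giving Y1=1, Y2=0. Observed Y1=1, Y2=1.
Test 1: faults giving observed Y1=1, Y2=1 are {g1 stuck-at-1, g1 inverted output, g5 stuck-at-1, g5 inverted output}.
Test 2 (a=1, b=1, c=1): fault-free g0=0, g1=1, g2=1, g3=1, g4=1, g5=1 → Y1=1, Y2=1; observed Y1=1, Y2=1. Eliminates g1 inverted output, g5 inverted output.
Test 3 (a=1, b=0, c=0): fault-free g0=1, g1=0, g2=1, g3=1, g4=0, g5=0 → Y1=0, Y2=0; observed Y1=0, Y2=0. Eliminates g5 stuck-at-1.
Only g1 stuck-at-1 is consistent with every test.

g1 stuck-at-1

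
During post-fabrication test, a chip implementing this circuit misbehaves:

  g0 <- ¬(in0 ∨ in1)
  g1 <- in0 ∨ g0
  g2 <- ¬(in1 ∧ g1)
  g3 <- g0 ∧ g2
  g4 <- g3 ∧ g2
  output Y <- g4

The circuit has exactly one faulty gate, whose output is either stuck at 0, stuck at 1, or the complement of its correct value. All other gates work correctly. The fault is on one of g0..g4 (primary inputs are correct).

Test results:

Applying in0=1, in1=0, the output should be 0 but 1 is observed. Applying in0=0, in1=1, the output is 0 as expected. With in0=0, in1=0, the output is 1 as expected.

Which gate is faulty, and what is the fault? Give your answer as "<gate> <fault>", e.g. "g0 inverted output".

g0 stuck-at-1

Fault-free values for test 1 (in0=1, in1=0): g0=0, g1=1, g2=1, g3=0, g4=0, giving Y=0. Observed 1.
Test 1: faults giving observed 1 are {g0 stuck-at-1, g0 inverted output, g3 stuck-at-1, g3 inverted output, g4 stuck-at-1, g4 inverted output}.
Test 2 (in0=0, in1=1): fault-free g0=0, g1=0, g2=1, g3=0, g4=0 → 0; observed 0. Eliminates g3 stuck-at-1, g3 inverted output, g4 stuck-at-1, g4 inverted output.
Test 3 (in0=0, in1=0): fault-free g0=1, g1=1, g2=1, g3=1, g4=1 → 1; observed 1. Eliminates g0 inverted output.
Only g0 stuck-at-1 is consistent with every test.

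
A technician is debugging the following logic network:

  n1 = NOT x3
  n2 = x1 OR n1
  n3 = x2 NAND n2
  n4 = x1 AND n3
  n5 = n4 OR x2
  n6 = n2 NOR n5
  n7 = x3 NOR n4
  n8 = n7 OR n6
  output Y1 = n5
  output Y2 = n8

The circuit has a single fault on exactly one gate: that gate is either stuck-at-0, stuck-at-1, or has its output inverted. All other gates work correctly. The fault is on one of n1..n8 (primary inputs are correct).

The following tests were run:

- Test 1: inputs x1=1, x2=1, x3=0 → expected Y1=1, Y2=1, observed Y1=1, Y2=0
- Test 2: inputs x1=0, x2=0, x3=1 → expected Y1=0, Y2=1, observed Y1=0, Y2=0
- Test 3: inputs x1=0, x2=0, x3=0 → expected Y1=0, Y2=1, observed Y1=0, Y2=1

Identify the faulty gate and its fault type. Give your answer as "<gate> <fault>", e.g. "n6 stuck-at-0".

n2 inverted output

Fault-free values for test 1 (x1=1, x2=1, x3=0): n1=1, n2=1, n3=0, n4=0, n5=1, n6=0, n7=1, n8=1, giving Y1=1, Y2=1. Observed Y1=1, Y2=0.
Test 1: faults giving observed Y1=1, Y2=0 are {n2 stuck-at-0, n2 inverted output, n3 stuck-at-1, n3 inverted output, n4 stuck-at-1, n4 inverted output, n7 stuck-at-0, n7 inverted output, n8 stuck-at-0, n8 inverted output}.
Test 2 (x1=0, x2=0, x3=1): fault-free n1=0, n2=0, n3=1, n4=0, n5=0, n6=1, n7=0, n8=1 → Y1=0, Y2=1; observed Y1=0, Y2=0. Eliminates n2 stuck-at-0, n3 stuck-at-1, n3 inverted output, n4 stuck-at-1, n4 inverted output, n7 stuck-at-0, n7 inverted output.
Test 3 (x1=0, x2=0, x3=0): fault-free n1=1, n2=1, n3=1, n4=0, n5=0, n6=0, n7=1, n8=1 → Y1=0, Y2=1; observed Y1=0, Y2=1. Eliminates n8 stuck-at-0, n8 inverted output.
Only n2 inverted output is consistent with every test.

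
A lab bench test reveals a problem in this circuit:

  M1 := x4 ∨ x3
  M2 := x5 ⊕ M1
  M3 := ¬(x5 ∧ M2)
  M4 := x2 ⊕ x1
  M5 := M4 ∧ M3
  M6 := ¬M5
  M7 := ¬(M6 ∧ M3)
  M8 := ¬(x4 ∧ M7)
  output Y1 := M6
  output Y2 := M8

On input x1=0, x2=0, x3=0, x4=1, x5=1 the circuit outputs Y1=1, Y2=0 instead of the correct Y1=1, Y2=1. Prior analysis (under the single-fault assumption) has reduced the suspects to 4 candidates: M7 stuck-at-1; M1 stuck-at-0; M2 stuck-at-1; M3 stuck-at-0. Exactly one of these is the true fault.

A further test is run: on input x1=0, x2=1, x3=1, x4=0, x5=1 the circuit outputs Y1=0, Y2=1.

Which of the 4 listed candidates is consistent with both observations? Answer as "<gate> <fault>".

M7 stuck-at-1

Evaluate each candidate on input x1=0, x2=1, x3=1, x4=0, x5=1:
  M7 stuck-at-1: M1=1, M2=0, M3=1, M4=1, M5=1, M6=0, M7=1 [stuck-at-1], M8=1 → Y1=0, Y2=1 — matches
  M1 stuck-at-0: M1=0 [stuck-at-0], M2=1, M3=0, M4=1, M5=0, M6=1, M7=1, M8=1 → Y1=1, Y2=1 — eliminated
  M2 stuck-at-1: M1=1, M2=1 [stuck-at-1], M3=0, M4=1, M5=0, M6=1, M7=1, M8=1 → Y1=1, Y2=1 — eliminated
  M3 stuck-at-0: M1=1, M2=0, M3=0 [stuck-at-0], M4=1, M5=0, M6=1, M7=1, M8=1 → Y1=1, Y2=1 — eliminated
Only M7 stuck-at-1 reproduces the observed Y1=0, Y2=1.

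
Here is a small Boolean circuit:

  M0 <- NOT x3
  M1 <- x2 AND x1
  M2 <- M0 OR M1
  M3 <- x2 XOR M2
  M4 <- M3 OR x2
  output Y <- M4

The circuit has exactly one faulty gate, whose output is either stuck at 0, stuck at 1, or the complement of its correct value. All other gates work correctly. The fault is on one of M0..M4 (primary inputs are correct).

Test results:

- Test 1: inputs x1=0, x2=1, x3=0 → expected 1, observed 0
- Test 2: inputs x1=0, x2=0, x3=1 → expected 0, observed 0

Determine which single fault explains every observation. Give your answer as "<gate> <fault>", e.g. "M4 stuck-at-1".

M4 stuck-at-0

Fault-free values for test 1 (x1=0, x2=1, x3=0): M0=1, M1=0, M2=1, M3=0, M4=1, giving Y=1. Observed 0.
Test 1: faults giving observed 0 are {M4 stuck-at-0, M4 inverted output}.
Test 2 (x1=0, x2=0, x3=1): fault-free M0=0, M1=0, M2=0, M3=0, M4=0 → 0; observed 0. Eliminates M4 inverted output.
Only M4 stuck-at-0 is consistent with every test.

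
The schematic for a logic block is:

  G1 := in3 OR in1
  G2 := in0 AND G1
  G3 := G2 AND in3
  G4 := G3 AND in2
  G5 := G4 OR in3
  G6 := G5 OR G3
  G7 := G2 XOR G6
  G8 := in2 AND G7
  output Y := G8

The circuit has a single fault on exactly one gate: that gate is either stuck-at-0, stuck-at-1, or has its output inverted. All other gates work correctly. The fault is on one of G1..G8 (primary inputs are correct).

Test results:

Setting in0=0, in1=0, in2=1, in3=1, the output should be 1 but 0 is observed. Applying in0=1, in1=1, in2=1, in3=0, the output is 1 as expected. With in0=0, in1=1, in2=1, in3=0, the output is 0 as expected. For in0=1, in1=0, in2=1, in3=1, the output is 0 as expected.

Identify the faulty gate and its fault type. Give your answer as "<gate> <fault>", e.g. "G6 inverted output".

G5 stuck-at-0

Fault-free values for test 1 (in0=0, in1=0, in2=1, in3=1): G1=1, G2=0, G3=0, G4=0, G5=1, G6=1, G7=1, G8=1, giving Y=1. Observed 0.
Test 1: faults giving observed 0 are {G2 stuck-at-1, G2 inverted output, G5 stuck-at-0, G5 inverted output, G6 stuck-at-0, G6 inverted output, G7 stuck-at-0, G7 inverted output, G8 stuck-at-0, G8 inverted output}.
Test 2 (in0=1, in1=1, in2=1, in3=0): fault-free G1=1, G2=1, G3=0, G4=0, G5=0, G6=0, G7=1, G8=1 → 1; observed 1. Eliminates G2 inverted output, G5 inverted output, G6 inverted output, G7 stuck-at-0, G7 inverted output, G8 stuck-at-0, G8 inverted output.
Test 3 (in0=0, in1=1, in2=1, in3=0): fault-free G1=1, G2=0, G3=0, G4=0, G5=0, G6=0, G7=0, G8=0 → 0; observed 0. Eliminates G2 stuck-at-1.
Test 4 (in0=1, in1=0, in2=1, in3=1): fault-free G1=1, G2=1, G3=1, G4=1, G5=1, G6=1, G7=0, G8=0 → 0; observed 0. Eliminates G6 stuck-at-0.
Only G5 stuck-at-0 is consistent with every test.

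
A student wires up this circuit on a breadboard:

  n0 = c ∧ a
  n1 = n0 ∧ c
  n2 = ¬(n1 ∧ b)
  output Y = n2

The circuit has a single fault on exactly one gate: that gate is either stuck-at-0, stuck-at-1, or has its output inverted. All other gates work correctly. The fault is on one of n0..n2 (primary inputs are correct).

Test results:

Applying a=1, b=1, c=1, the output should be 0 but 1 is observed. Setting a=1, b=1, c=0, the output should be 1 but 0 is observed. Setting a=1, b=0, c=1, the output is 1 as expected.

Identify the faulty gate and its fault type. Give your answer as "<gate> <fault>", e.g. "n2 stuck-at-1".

Fault-free values for test 1 (a=1, b=1, c=1): n0=1, n1=1, n2=0, giving Y=0. Observed 1.
Test 1: faults giving observed 1 are {n0 stuck-at-0, n0 inverted output, n1 stuck-at-0, n1 inverted output, n2 stuck-at-1, n2 inverted output}.
Test 2 (a=1, b=1, c=0): fault-free n0=0, n1=0, n2=1 → 1; observed 0. Eliminates n0 stuck-at-0, n0 inverted output, n1 stuck-at-0, n2 stuck-at-1.
Test 3 (a=1, b=0, c=1): fault-free n0=1, n1=1, n2=1 → 1; observed 1. Eliminates n2 inverted output.
Only n1 inverted output is consistent with every test.

n1 inverted output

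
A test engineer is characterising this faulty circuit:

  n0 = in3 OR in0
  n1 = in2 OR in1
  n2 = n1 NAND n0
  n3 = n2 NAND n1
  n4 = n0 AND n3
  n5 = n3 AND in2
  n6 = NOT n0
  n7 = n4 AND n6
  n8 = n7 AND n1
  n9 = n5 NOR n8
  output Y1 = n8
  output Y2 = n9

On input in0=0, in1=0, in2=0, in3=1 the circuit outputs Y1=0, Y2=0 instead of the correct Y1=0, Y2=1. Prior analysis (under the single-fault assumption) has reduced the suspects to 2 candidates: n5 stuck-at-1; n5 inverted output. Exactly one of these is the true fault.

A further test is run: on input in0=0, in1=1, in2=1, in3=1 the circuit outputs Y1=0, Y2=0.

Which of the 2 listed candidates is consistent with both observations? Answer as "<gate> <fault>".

Evaluate each candidate on input in0=0, in1=1, in2=1, in3=1:
  n5 stuck-at-1: n0=1, n1=1, n2=0, n3=1, n4=1, n5=1 [stuck-at-1], n6=0, n7=0, n8=0, n9=0 → Y1=0, Y2=0 — matches
  n5 inverted output: n0=1, n1=1, n2=0, n3=1, n4=1, n5=0 [inverted output], n6=0, n7=0, n8=0, n9=1 → Y1=0, Y2=1 — eliminated
Only n5 stuck-at-1 reproduces the observed Y1=0, Y2=0.

n5 stuck-at-1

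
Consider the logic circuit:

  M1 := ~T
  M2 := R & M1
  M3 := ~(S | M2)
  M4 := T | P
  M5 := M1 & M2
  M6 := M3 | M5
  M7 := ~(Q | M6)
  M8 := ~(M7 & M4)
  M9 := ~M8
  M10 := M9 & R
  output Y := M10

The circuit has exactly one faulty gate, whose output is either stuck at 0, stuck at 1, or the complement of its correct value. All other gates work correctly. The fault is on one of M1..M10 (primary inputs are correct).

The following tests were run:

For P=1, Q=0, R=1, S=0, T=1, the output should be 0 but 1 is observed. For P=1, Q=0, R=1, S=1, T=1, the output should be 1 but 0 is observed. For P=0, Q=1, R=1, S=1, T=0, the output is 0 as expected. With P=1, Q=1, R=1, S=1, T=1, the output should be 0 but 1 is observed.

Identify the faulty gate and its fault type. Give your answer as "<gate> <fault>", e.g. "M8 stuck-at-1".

M7 inverted output

Fault-free values for test 1 (P=1, Q=0, R=1, S=0, T=1): M1=0, M2=0, M3=1, M4=1, M5=0, M6=1, M7=0, M8=1, M9=0, M10=0, giving Y=0. Observed 1.
Test 1: faults giving observed 1 are {M2 stuck-at-1, M2 inverted output, M3 stuck-at-0, M3 inverted output, M6 stuck-at-0, M6 inverted output, M7 stuck-at-1, M7 inverted output, M8 stuck-at-0, M8 inverted output, M9 stuck-at-1, M9 inverted output, M10 stuck-at-1, M10 inverted output}.
Test 2 (P=1, Q=0, R=1, S=1, T=1): fault-free M1=0, M2=0, M3=0, M4=1, M5=0, M6=0, M7=1, M8=0, M9=1, M10=1 → 1; observed 0. Eliminates M2 stuck-at-1, M2 inverted output, M3 stuck-at-0, M6 stuck-at-0, M7 stuck-at-1, M8 stuck-at-0, M9 stuck-at-1, M10 stuck-at-1.
Test 3 (P=0, Q=1, R=1, S=1, T=0): fault-free M1=1, M2=1, M3=0, M4=0, M5=1, M6=1, M7=0, M8=1, M9=0, M10=0 → 0; observed 0. Eliminates M8 inverted output, M9 inverted output, M10 inverted output.
Test 4 (P=1, Q=1, R=1, S=1, T=1): fault-free M1=0, M2=0, M3=0, M4=1, M5=0, M6=0, M7=0, M8=1, M9=0, M10=0 → 0; observed 1. Eliminates M3 inverted output, M6 inverted output.
Only M7 inverted output is consistent with every test.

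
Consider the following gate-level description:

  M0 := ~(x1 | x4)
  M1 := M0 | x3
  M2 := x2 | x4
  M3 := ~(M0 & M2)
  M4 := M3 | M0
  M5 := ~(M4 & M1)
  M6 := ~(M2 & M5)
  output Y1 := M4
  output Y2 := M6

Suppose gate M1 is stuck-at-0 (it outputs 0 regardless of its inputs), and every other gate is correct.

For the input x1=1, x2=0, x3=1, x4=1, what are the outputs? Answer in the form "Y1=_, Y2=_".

Y1=1, Y2=0

Propagate with M1 forced: M0=0, M1=0 [stuck-at-0], M2=1, M3=1, M4=1, M5=1, M6=0.
So the outputs are Y1=1, Y2=0. (Without the fault they would be Y1=1, Y2=1.)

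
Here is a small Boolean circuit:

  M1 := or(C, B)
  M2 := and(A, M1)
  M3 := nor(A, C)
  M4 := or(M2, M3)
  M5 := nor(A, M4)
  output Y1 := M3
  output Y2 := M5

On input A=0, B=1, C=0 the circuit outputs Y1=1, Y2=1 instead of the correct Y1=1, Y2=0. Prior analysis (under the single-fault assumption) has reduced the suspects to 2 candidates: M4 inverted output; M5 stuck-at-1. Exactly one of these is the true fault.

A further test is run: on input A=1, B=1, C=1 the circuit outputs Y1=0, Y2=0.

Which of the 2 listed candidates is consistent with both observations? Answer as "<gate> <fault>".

Evaluate each candidate on input A=1, B=1, C=1:
  M4 inverted output: M1=1, M2=1, M3=0, M4=0 [inverted output], M5=0 → Y1=0, Y2=0 — matches
  M5 stuck-at-1: M1=1, M2=1, M3=0, M4=1, M5=1 [stuck-at-1] → Y1=0, Y2=1 — eliminated
Only M4 inverted output reproduces the observed Y1=0, Y2=0.

M4 inverted output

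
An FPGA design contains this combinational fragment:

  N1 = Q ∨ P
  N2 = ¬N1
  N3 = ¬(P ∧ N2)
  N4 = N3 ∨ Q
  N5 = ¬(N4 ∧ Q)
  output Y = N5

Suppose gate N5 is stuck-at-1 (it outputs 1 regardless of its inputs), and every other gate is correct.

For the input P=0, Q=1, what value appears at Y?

Propagate with N5 forced: N1=1, N2=0, N3=1, N4=1, N5=1 [stuck-at-1].
So Y = 1. (Without the fault it would be 0.)

1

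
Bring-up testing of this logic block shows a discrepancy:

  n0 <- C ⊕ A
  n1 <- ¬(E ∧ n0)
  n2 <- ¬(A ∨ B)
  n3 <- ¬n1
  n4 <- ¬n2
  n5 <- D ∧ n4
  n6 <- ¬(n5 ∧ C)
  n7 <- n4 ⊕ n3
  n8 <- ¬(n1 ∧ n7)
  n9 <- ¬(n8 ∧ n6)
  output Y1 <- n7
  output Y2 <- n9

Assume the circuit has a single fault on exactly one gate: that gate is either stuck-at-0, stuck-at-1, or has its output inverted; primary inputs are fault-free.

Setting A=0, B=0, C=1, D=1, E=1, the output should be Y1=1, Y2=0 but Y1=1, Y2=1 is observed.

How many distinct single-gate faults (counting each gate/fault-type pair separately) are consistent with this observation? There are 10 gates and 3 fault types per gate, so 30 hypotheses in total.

8

Fault-free: n0=1, n1=0, n2=1, n3=1, n4=0, n5=0, n6=1, n7=1, n8=1, n9=0 → Y1=1, Y2=0. Observed Y1=1, Y2=1.
  n0: none of the 3 fault types match ✗
  n1: none of the 3 fault types match ✗
  n2: none of the 3 fault types match ✗
  n3: none of the 3 fault types match ✗
  n4: none of the 3 fault types match ✗
  n5: stuck-at-1, inverted output ✓; others ✗
  n6: stuck-at-0, inverted output ✓; others ✗
  n7: none of the 3 fault types match ✗
  n8: stuck-at-0, inverted output ✓; others ✗
  n9: stuck-at-1, inverted output ✓; others ✗
Consistent faults: {n5 stuck-at-1, n5 inverted output, n6 stuck-at-0, n6 inverted output, n8 stuck-at-0, n8 inverted output, n9 stuck-at-1, n9 inverted output} — 8 in all.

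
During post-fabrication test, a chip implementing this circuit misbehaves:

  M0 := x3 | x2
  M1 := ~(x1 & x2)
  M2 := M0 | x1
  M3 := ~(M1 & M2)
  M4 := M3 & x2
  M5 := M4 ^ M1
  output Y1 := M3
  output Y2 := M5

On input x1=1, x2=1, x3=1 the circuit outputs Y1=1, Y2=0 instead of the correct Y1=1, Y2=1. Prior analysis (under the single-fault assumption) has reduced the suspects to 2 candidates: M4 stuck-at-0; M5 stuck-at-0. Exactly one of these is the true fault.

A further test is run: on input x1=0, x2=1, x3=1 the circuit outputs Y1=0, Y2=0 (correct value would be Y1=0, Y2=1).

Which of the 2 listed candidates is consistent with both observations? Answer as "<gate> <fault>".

Evaluate each candidate on input x1=0, x2=1, x3=1:
  M4 stuck-at-0: M0=1, M1=1, M2=1, M3=0, M4=0 [stuck-at-0], M5=1 → Y1=0, Y2=1 — eliminated
  M5 stuck-at-0: M0=1, M1=1, M2=1, M3=0, M4=0, M5=0 [stuck-at-0] → Y1=0, Y2=0 — matches
Only M5 stuck-at-0 reproduces the observed Y1=0, Y2=0.

M5 stuck-at-0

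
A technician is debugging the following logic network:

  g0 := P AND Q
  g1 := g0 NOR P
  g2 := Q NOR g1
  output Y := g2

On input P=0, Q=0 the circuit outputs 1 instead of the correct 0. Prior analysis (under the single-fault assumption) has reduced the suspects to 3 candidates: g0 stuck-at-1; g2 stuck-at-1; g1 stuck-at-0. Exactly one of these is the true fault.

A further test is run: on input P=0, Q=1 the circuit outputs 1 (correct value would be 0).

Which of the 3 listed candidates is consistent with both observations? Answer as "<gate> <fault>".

Evaluate each candidate on input P=0, Q=1:
  g0 stuck-at-1: g0=1 [stuck-at-1], g1=0, g2=0 → 0 — eliminated
  g2 stuck-at-1: g0=0, g1=1, g2=1 [stuck-at-1] → 1 — matches
  g1 stuck-at-0: g0=0, g1=0 [stuck-at-0], g2=0 → 0 — eliminated
Only g2 stuck-at-1 reproduces the observed 1.

g2 stuck-at-1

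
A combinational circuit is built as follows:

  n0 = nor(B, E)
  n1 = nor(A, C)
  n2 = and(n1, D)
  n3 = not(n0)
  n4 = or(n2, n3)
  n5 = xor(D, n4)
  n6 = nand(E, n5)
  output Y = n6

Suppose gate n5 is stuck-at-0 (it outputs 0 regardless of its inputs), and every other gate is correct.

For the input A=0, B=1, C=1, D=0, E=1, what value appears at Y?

1

Propagate with n5 forced: n0=0, n1=0, n2=0, n3=1, n4=1, n5=0 [stuck-at-0], n6=1.
So Y = 1. (Without the fault it would be 0.)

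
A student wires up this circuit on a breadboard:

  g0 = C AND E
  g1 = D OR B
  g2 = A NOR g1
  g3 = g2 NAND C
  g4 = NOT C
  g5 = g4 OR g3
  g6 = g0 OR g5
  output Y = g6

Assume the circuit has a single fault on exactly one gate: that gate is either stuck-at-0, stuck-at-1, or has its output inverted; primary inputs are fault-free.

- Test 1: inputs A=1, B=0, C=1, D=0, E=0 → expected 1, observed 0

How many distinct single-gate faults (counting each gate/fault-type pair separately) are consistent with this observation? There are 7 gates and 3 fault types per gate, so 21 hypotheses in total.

Fault-free: g0=0, g1=0, g2=0, g3=1, g4=0, g5=1, g6=1 → 1. Observed 0.
  g0: none of the 3 fault types match ✗
  g1: none of the 3 fault types match ✗
  g2: stuck-at-1, inverted output ✓; others ✗
  g3: stuck-at-0, inverted output ✓; others ✗
  g4: none of the 3 fault types match ✗
  g5: stuck-at-0, inverted output ✓; others ✗
  g6: stuck-at-0, inverted output ✓; others ✗
Consistent faults: {g2 stuck-at-1, g2 inverted output, g3 stuck-at-0, g3 inverted output, g5 stuck-at-0, g5 inverted output, g6 stuck-at-0, g6 inverted output} — 8 in all.

8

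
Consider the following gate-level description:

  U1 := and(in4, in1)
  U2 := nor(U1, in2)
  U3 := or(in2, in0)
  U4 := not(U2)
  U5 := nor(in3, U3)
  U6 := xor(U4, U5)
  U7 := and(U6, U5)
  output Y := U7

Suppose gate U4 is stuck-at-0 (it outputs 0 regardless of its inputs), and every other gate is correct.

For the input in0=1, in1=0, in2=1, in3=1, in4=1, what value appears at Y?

Propagate with U4 forced: U1=0, U2=0, U3=1, U4=0 [stuck-at-0], U5=0, U6=0, U7=0.
So Y = 0. (Same as the fault-free value — the fault is masked on this input.)

0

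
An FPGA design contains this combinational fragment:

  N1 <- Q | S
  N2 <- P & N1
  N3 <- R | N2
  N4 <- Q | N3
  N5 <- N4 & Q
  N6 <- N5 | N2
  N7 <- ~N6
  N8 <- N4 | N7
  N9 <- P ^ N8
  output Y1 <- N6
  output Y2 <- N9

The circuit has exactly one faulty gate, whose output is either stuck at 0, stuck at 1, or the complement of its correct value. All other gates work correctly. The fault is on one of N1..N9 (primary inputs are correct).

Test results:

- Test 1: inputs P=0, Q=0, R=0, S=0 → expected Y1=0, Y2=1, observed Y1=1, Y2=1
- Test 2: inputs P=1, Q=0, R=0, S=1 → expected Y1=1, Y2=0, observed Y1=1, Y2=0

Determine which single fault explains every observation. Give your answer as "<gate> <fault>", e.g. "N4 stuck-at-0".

N2 stuck-at-1

Fault-free values for test 1 (P=0, Q=0, R=0, S=0): N1=0, N2=0, N3=0, N4=0, N5=0, N6=0, N7=1, N8=1, N9=1, giving Y1=0, Y2=1. Observed Y1=1, Y2=1.
Test 1: faults giving observed Y1=1, Y2=1 are {N2 stuck-at-1, N2 inverted output}.
Test 2 (P=1, Q=0, R=0, S=1): fault-free N1=1, N2=1, N3=1, N4=1, N5=0, N6=1, N7=0, N8=1, N9=0 → Y1=1, Y2=0; observed Y1=1, Y2=0. Eliminates N2 inverted output.
Only N2 stuck-at-1 is consistent with every test.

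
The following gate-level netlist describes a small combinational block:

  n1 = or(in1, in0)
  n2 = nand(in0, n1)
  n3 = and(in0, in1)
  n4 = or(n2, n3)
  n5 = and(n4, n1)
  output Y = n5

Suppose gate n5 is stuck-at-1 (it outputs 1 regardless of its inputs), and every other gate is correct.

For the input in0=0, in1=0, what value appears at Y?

Propagate with n5 forced: n1=0, n2=1, n3=0, n4=1, n5=1 [stuck-at-1].
So Y = 1. (Without the fault it would be 0.)

1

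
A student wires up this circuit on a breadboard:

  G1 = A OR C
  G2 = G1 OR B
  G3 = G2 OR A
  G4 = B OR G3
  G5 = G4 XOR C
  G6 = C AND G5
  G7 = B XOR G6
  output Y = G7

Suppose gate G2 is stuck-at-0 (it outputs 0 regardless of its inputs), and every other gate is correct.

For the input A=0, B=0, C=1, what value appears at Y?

1

Propagate with G2 forced: G1=1, G2=0 [stuck-at-0], G3=0, G4=0, G5=1, G6=1, G7=1.
So Y = 1. (Without the fault it would be 0.)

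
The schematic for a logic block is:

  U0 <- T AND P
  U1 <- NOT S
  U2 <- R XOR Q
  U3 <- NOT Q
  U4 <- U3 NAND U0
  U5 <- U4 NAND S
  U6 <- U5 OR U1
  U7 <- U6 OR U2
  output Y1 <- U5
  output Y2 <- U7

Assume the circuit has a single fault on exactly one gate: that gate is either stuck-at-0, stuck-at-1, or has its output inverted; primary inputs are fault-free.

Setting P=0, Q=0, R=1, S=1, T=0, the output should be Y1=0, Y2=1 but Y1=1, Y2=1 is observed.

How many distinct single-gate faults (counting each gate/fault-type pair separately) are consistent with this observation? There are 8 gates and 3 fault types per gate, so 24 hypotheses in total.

6

Fault-free: U0=0, U1=0, U2=1, U3=1, U4=1, U5=0, U6=0, U7=1 → Y1=0, Y2=1. Observed Y1=1, Y2=1.
  U0: stuck-at-1, inverted output ✓; others ✗
  U1: none of the 3 fault types match ✗
  U2: none of the 3 fault types match ✗
  U3: none of the 3 fault types match ✗
  U4: stuck-at-0, inverted output ✓; others ✗
  U5: stuck-at-1, inverted output ✓; others ✗
  U6: none of the 3 fault types match ✗
  U7: none of the 3 fault types match ✗
Consistent faults: {U0 stuck-at-1, U0 inverted output, U4 stuck-at-0, U4 inverted output, U5 stuck-at-1, U5 inverted output} — 6 in all.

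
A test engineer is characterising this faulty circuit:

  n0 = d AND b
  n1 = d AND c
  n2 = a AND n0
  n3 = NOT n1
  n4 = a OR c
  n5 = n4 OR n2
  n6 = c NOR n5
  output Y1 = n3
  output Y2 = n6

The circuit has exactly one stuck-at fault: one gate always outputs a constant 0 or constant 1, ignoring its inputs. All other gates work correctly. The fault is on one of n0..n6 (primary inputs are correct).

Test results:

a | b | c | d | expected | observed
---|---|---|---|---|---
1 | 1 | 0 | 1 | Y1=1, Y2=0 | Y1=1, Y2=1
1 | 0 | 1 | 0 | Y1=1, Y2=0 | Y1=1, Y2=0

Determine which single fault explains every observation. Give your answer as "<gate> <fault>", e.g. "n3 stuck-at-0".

Fault-free values for test 1 (a=1, b=1, c=0, d=1): n0=1, n1=0, n2=1, n3=1, n4=1, n5=1, n6=0, giving Y1=1, Y2=0. Observed Y1=1, Y2=1.
Test 1: faults giving observed Y1=1, Y2=1 are {n5 stuck-at-0, n6 stuck-at-1}.
Test 2 (a=1, b=0, c=1, d=0): fault-free n0=0, n1=0, n2=0, n3=1, n4=1, n5=1, n6=0 → Y1=1, Y2=0; observed Y1=1, Y2=0. Eliminates n6 stuck-at-1.
Only n5 stuck-at-0 is consistent with every test.

n5 stuck-at-0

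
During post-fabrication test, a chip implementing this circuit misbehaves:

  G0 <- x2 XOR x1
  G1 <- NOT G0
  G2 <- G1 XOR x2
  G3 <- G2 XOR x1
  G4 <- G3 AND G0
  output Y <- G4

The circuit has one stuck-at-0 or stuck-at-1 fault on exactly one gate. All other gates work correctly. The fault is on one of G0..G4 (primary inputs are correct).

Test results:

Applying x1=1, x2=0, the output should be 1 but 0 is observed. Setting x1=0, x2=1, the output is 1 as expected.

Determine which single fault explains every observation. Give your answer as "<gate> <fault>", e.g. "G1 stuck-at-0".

Fault-free values for test 1 (x1=1, x2=0): G0=1, G1=0, G2=0, G3=1, G4=1, giving Y=1. Observed 0.
Test 1: faults giving observed 0 are {G0 stuck-at-0, G1 stuck-at-1, G2 stuck-at-1, G3 stuck-at-0, G4 stuck-at-0}.
Test 2 (x1=0, x2=1): fault-free G0=1, G1=0, G2=1, G3=1, G4=1 → 1; observed 1. Eliminates G0 stuck-at-0, G1 stuck-at-1, G3 stuck-at-0, G4 stuck-at-0.
Only G2 stuck-at-1 is consistent with every test.

G2 stuck-at-1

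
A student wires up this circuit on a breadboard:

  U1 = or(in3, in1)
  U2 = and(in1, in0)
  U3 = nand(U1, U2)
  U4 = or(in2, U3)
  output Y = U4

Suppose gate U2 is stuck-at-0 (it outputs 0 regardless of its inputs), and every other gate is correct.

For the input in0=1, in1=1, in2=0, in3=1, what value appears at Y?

Propagate with U2 forced: U1=1, U2=0 [stuck-at-0], U3=1, U4=1.
So Y = 1. (Without the fault it would be 0.)

1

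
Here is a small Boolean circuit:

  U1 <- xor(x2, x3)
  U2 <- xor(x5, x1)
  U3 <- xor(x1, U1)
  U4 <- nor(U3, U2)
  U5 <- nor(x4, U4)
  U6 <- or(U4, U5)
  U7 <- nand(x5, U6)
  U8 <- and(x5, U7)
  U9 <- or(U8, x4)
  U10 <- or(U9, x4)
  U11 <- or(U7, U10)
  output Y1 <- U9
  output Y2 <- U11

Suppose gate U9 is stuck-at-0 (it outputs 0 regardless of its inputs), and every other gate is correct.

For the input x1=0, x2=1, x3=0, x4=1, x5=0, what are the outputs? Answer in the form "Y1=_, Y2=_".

Propagate with U9 forced: U1=1, U2=0, U3=1, U4=0, U5=0, U6=0, U7=1, U8=0, U9=0 [stuck-at-0], U10=1, U11=1.
So the outputs are Y1=0, Y2=1. (Without the fault they would be Y1=1, Y2=1.)

Y1=0, Y2=1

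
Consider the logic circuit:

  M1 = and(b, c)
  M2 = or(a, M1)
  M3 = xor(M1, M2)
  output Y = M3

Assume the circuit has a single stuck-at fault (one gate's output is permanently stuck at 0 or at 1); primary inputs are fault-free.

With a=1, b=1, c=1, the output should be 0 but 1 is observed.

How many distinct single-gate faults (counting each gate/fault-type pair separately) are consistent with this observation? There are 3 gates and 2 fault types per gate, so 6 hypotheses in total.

3

Fault-free: M1=1, M2=1, M3=0 → 0. Observed 1.
  M1 stuck-at-0: output 1 ✓
  M1 stuck-at-1: output 0 ✗
  M2 stuck-at-0: output 1 ✓
  M2 stuck-at-1: output 0 ✗
  M3 stuck-at-0: output 0 ✗
  M3 stuck-at-1: output 1 ✓
Consistent faults: {M1 stuck-at-0, M2 stuck-at-0, M3 stuck-at-1} — 3 in all.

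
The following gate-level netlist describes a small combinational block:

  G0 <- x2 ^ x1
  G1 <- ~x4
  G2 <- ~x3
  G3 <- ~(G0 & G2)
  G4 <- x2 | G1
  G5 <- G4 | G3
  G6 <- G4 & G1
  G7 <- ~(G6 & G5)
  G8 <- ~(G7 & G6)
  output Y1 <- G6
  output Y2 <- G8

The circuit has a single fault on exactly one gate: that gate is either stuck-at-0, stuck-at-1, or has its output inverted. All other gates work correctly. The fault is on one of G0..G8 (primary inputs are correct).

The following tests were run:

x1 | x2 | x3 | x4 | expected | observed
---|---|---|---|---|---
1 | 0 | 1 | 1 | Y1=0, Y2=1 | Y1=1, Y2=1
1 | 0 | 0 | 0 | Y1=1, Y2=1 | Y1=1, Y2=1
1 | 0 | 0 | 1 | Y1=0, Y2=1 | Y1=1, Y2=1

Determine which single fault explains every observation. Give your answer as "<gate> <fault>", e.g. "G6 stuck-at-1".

G1 stuck-at-1

Fault-free values for test 1 (x1=1, x2=0, x3=1, x4=1): G0=1, G1=0, G2=0, G3=1, G4=0, G5=1, G6=0, G7=1, G8=1, giving Y1=0, Y2=1. Observed Y1=1, Y2=1.
Test 1: faults giving observed Y1=1, Y2=1 are {G1 stuck-at-1, G1 inverted output, G6 stuck-at-1, G6 inverted output}.
Test 2 (x1=1, x2=0, x3=0, x4=0): fault-free G0=1, G1=1, G2=1, G3=0, G4=1, G5=1, G6=1, G7=0, G8=1 → Y1=1, Y2=1; observed Y1=1, Y2=1. Eliminates G1 inverted output, G6 inverted output.
Test 3 (x1=1, x2=0, x3=0, x4=1): fault-free G0=1, G1=0, G2=1, G3=0, G4=0, G5=0, G6=0, G7=1, G8=1 → Y1=0, Y2=1; observed Y1=1, Y2=1. Eliminates G6 stuck-at-1.
Only G1 stuck-at-1 is consistent with every test.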